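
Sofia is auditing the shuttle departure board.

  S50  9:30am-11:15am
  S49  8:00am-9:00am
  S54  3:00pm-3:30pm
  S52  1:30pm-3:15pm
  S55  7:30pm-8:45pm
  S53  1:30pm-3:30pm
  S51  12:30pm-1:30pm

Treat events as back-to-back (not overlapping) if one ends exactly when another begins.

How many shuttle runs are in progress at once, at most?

Sort all start/end points and keep a running count:
8:00am start S49 → 1
9:00am end S49 → 0
9:30am start S50 → 1
11:15am end S50 → 0
12:30pm start S51 → 1
1:30pm end S51 → 0
1:30pm start S52 → 1
1:30pm start S53 → 2
3:00pm start S54 → 3
3:15pm end S52 → 2
3:30pm end S53 → 1
3:30pm end S54 → 0
7:30pm start S55 → 1
8:45pm end S55 → 0
Peak is 3, at 3:00pm (S52, S53, S54).

3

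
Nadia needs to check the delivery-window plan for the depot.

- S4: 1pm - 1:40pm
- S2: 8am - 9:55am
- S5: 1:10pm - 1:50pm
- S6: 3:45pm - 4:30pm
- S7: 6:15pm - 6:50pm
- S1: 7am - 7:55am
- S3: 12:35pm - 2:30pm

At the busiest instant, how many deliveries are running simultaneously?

3

Sort all start/end points and keep a running count:
7am start S1 → 1
7:55am end S1 → 0
8am start S2 → 1
9:55am end S2 → 0
12:35pm start S3 → 1
1pm start S4 → 2
1:10pm start S5 → 3
1:40pm end S4 → 2
1:50pm end S5 → 1
2:30pm end S3 → 0
3:45pm start S6 → 1
4:30pm end S6 → 0
6:15pm start S7 → 1
6:50pm end S7 → 0
Peak is 3, at 1:10pm (S3, S4, S5).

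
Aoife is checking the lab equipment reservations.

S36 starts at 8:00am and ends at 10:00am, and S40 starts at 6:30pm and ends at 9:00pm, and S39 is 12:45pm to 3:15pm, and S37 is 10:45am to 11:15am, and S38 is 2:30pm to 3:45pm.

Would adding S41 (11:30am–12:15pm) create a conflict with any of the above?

S36: ends 10:00am at or before S41 starts 11:30am → clear.
S37: ends 11:15am at or before S41 starts 11:30am → clear.
S39: starts 12:45pm at or after S41 ends 12:15pm → clear.
S38: starts 2:30pm at or after S41 ends 12:15pm → clear.
S40: starts 6:30pm at or after S41 ends 12:15pm → clear.

No — it doesn't clash with anything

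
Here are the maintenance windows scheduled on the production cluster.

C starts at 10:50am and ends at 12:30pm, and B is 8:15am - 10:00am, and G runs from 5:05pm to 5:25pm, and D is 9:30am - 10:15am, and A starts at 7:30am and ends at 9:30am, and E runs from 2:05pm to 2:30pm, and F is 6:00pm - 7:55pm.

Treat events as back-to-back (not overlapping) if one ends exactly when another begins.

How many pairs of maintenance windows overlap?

2

Sorted by start: A, B, D, C, E, G, F.
B starts before A ends → A and B overlap.
D starts exactly when A ends (back-to-back, no overlap); A is clear from here.
D starts before B ends → B and D overlap.
C starts after B ends; B is clear from here.
C starts after D ends; D is clear from here.
E starts after C ends; C is clear from here.
G starts after E ends; E is clear from here.
F starts after G ends.
Overlapping pairs: A & B, B & D — 2 in total.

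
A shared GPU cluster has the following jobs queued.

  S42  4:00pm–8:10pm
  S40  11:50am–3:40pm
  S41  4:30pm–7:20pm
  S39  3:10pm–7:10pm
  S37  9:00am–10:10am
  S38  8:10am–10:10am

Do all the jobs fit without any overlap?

No

Sorted by start: S38, S37, S40, S39, S42, S41.
S37 starts before S38 ends → S38 and S37 overlap.
That's a conflict, so the schedule is not conflict-free.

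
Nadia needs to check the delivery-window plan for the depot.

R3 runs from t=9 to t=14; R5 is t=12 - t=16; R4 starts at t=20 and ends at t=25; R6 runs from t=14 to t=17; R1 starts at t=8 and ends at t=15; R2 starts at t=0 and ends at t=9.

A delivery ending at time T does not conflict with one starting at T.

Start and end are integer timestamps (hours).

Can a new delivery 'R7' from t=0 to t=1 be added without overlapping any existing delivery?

R2: starts t=0 before R7 ends t=1, and ends t=9 after R7 starts t=0 → overlap.
R1: starts t=8 at or after R7 ends t=1 → clear.
R3: starts t=9 at or after R7 ends t=1 → clear.
R5: starts t=12 at or after R7 ends t=1 → clear.
R6: starts t=14 at or after R7 ends t=1 → clear.
R4: starts t=20 at or after R7 ends t=1 → clear.
R7 overlaps R2.

No — it overlaps R2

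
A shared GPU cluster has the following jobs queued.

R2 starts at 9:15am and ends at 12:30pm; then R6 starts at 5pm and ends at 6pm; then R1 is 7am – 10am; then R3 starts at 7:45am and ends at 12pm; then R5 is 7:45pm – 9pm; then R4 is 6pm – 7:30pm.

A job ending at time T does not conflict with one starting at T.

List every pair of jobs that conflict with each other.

R1 & R2, R1 & R3, R2 & R3

Two intervals overlap when each starts before the other ends.
Sorted by start: R1, R3, R2, R6, R4, R5.
R3 starts before R1 ends → R1 and R3 overlap.
R2 starts before R1 ends → R1 and R2 overlap.
R6 starts after R1 ends, so nothing later overlaps R1 either.
R2 starts before R3 ends → R3 and R2 overlap.
R6 starts after R3 ends, so nothing later overlaps R3 either.
R6 starts after R2 ends, so nothing later overlaps R2 either.
R4 starts exactly when R6 ends (back-to-back, no overlap), so nothing later overlaps R6 either.
R5 starts after R4 ends.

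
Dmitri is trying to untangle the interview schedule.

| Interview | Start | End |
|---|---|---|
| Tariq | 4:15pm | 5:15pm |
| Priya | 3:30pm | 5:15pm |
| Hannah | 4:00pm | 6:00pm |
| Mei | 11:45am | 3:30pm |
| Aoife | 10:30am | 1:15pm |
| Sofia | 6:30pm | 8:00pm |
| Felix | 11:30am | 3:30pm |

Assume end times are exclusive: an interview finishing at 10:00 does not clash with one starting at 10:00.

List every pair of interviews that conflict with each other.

Aoife & Felix, Aoife & Mei, Felix & Mei, Hannah & Priya, Hannah & Tariq, Priya & Tariq

Two intervals overlap when each starts before the other ends.
Sorted by start: Aoife, Felix, Mei, Priya, Hannah, Tariq, Sofia.
Felix starts before Aoife ends → Aoife and Felix overlap.
Mei starts before Aoife ends → Aoife and Mei overlap.
Priya starts after Aoife ends, so Aoife has no further overlaps.
Mei starts before Felix ends → Felix and Mei overlap.
Priya starts exactly when Felix ends (back-to-back, no overlap), so Felix has no further overlaps.
Priya starts exactly when Mei ends (back-to-back, no overlap), so Mei has no further overlaps.
Hannah starts before Priya ends → Priya and Hannah overlap.
Tariq starts before Priya ends → Priya and Tariq overlap.
Sofia starts after Priya ends.
Tariq starts before Hannah ends → Hannah and Tariq overlap.
Sofia starts after Hannah ends.
Sofia starts after Tariq ends.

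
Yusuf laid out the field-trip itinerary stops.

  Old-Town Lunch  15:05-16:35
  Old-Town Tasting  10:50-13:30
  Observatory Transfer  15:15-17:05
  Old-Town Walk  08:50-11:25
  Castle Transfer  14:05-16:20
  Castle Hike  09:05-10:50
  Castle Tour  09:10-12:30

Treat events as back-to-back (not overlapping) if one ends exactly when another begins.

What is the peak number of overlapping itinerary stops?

3

Walk through starts and ends in time order (an end at T is processed before a start at T):
08:50 start Old-Town Walk → 1
09:05 start Castle Hike → 2
09:10 start Castle Tour → 3
10:50 end Castle Hike → 2
10:50 start Old-Town Tasting → 3
11:25 end Old-Town Walk → 2
12:30 end Castle Tour → 1
13:30 end Old-Town Tasting → 0
14:05 start Castle Transfer → 1
15:05 start Old-Town Lunch → 2
15:15 start Observatory Transfer → 3
16:20 end Castle Transfer → 2
16:35 end Old-Town Lunch → 1
17:05 end Observatory Transfer → 0
Peak is 3, at 09:10 (Castle Hike, Castle Tour, Old-Town Walk).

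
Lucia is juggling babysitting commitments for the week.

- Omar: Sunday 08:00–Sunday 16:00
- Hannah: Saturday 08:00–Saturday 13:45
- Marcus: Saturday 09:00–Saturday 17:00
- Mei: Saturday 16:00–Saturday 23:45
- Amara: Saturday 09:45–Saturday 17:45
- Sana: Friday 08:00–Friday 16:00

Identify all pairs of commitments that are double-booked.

Amara & Hannah, Amara & Marcus, Amara & Mei, Hannah & Marcus, Marcus & Mei

Two intervals overlap when each starts before the other ends.
Sorted by start: Sana, Hannah, Marcus, Amara, Mei, Omar.
Hannah starts after Sana ends — done with Sana.
Marcus starts before Hannah ends → Hannah and Marcus overlap.
Amara starts before Hannah ends → Hannah and Amara overlap.
Mei starts after Hannah ends — done with Hannah.
Amara starts before Marcus ends → Marcus and Amara overlap.
Mei starts before Marcus ends → Marcus and Mei overlap.
Omar starts after Marcus ends.
Mei starts before Amara ends → Amara and Mei overlap.
Omar starts after Amara ends.
Omar starts after Mei ends.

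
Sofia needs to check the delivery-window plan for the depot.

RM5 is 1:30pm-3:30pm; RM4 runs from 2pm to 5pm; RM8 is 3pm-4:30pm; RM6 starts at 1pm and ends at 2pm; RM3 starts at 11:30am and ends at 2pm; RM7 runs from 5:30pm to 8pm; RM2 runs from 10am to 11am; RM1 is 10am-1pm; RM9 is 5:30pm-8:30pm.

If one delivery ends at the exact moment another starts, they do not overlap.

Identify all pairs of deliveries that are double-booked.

Sorted by start: RM1, RM2, RM3, RM6, RM5, RM4, RM8, RM7, RM9.
RM2 starts before RM1 ends → RM1 and RM2 overlap.
RM3 starts before RM1 ends → RM1 and RM3 overlap.
RM6 starts exactly when RM1 ends (back-to-back, no overlap) — done with RM1.
RM3 starts after RM2 ends — done with RM2.
RM6 starts before RM3 ends → RM3 and RM6 overlap.
RM5 starts before RM3 ends → RM3 and RM5 overlap.
RM4 starts exactly when RM3 ends (back-to-back, no overlap) — done with RM3.
RM5 starts before RM6 ends → RM6 and RM5 overlap.
RM4 starts exactly when RM6 ends (back-to-back, no overlap) — done with RM6.
RM4 starts before RM5 ends → RM5 and RM4 overlap.
RM8 starts before RM5 ends → RM5 and RM8 overlap.
RM7 starts after RM5 ends — done with RM5.
RM8 starts before RM4 ends → RM4 and RM8 overlap.
RM7 starts after RM4 ends — done with RM4.
RM7 starts after RM8 ends — done with RM8.
RM9 starts before RM7 ends → RM7 and RM9 overlap.

RM1 & RM2, RM1 & RM3, RM3 & RM5, RM3 & RM6, RM4 & RM5, RM4 & RM8, RM5 & RM6, RM5 & RM8, RM7 & RM9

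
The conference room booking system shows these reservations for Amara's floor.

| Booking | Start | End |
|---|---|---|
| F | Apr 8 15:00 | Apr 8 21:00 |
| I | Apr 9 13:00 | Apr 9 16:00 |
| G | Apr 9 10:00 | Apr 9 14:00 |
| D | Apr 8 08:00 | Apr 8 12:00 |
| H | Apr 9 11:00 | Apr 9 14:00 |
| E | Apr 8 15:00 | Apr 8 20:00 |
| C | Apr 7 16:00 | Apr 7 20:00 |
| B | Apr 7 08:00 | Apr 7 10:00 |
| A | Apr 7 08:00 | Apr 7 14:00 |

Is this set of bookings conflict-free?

No

Check each pair: they overlap iff neither finishes before the other starts.
Sorted by start: A, B, C, D, E, F, G, H, I.
B starts before A ends → A and B overlap.
That's a conflict, so the schedule is not conflict-free.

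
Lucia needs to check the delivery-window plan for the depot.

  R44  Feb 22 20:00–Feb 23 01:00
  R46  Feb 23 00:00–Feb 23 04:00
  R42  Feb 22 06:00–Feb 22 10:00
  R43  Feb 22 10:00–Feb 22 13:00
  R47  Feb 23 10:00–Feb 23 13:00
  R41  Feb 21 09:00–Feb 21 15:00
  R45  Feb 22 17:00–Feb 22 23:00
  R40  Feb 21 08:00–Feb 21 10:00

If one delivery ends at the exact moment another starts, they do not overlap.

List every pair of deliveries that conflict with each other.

Sorted by start: R40, R41, R42, R43, R45, R44, R46, R47.
R41 starts before R40 ends → R40 and R41 overlap.
R42 starts after R40 ends, so nothing later overlaps R40 either.
R42 starts after R41 ends, so nothing later overlaps R41 either.
R43 starts exactly when R42 ends (back-to-back, no overlap), so nothing later overlaps R42 either.
R45 starts after R43 ends, so nothing later overlaps R43 either.
R44 starts before R45 ends → R45 and R44 overlap.
R46 starts after R45 ends, so nothing later overlaps R45 either.
R46 starts before R44 ends → R44 and R46 overlap.
R47 starts after R44 ends.
R47 starts after R46 ends.

R40 & R41, R44 & R45, R44 & R46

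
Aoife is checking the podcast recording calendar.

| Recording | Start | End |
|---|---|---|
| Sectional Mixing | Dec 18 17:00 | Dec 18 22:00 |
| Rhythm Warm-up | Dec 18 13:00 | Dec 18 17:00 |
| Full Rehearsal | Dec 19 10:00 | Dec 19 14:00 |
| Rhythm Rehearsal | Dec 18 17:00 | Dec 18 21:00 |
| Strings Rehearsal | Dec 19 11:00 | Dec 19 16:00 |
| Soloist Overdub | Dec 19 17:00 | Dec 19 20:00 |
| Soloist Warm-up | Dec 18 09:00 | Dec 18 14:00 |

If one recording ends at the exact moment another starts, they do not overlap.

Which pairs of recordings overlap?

Sorted by start: Soloist Warm-up, Rhythm Warm-up, Sectional Mixing, Rhythm Rehearsal, Full Rehearsal, Strings Rehearsal, Soloist Overdub.
Rhythm Warm-up starts before Soloist Warm-up ends → Soloist Warm-up and Rhythm Warm-up overlap.
Sectional Mixing starts after Soloist Warm-up ends; Soloist Warm-up is clear from here.
Sectional Mixing starts exactly when Rhythm Warm-up ends (back-to-back, no overlap); Rhythm Warm-up is clear from here.
Rhythm Rehearsal starts before Sectional Mixing ends → Sectional Mixing and Rhythm Rehearsal overlap.
Full Rehearsal starts after Sectional Mixing ends; Sectional Mixing is clear from here.
Full Rehearsal starts after Rhythm Rehearsal ends; Rhythm Rehearsal is clear from here.
Strings Rehearsal starts before Full Rehearsal ends → Full Rehearsal and Strings Rehearsal overlap.
Soloist Overdub starts after Full Rehearsal ends.
Soloist Overdub starts after Strings Rehearsal ends.

Full Rehearsal & Strings Rehearsal, Rhythm Rehearsal & Sectional Mixing, Rhythm Warm-up & Soloist Warm-up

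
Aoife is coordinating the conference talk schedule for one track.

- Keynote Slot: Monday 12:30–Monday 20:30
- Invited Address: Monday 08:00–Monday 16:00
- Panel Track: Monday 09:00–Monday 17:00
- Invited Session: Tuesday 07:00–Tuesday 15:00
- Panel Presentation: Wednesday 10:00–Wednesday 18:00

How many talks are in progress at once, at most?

3

Sweep the timeline, counting +1 at each start and −1 at each end (ends before starts at a tie):
Monday 08:00 start Invited Address → 1
Monday 09:00 start Panel Track → 2
Monday 12:30 start Keynote Slot → 3
Monday 16:00 end Invited Address → 2
Monday 17:00 end Panel Track → 1
Monday 20:30 end Keynote Slot → 0
Tuesday 07:00 start Invited Session → 1
Tuesday 15:00 end Invited Session → 0
Wednesday 10:00 start Panel Presentation → 1
Wednesday 18:00 end Panel Presentation → 0
Peak is 3, at Monday 12:30 (Invited Address, Keynote Slot, Panel Track).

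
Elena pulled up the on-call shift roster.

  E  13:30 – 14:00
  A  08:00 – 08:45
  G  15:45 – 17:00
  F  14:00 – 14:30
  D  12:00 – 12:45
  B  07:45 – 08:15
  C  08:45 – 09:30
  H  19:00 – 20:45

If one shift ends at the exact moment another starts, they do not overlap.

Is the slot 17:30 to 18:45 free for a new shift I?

Yes — the slot is free

B: ends 08:15 at or before I starts 17:30 → clear.
A: ends 08:45 at or before I starts 17:30 → clear.
C: ends 09:30 at or before I starts 17:30 → clear.
D: ends 12:45 at or before I starts 17:30 → clear.
E: ends 14:00 at or before I starts 17:30 → clear.
F: ends 14:30 at or before I starts 17:30 → clear.
G: ends 17:00 at or before I starts 17:30 → clear.
H: starts 19:00 at or after I ends 18:45 → clear.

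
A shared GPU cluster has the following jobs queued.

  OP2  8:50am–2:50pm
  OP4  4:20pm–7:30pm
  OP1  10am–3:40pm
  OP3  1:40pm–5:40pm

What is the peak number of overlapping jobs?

3

Walk through starts and ends in time order (an end at T is processed before a start at T):
8:50am start OP2 → 1
10am start OP1 → 2
1:40pm start OP3 → 3
2:50pm end OP2 → 2
3:40pm end OP1 → 1
4:20pm start OP4 → 2
5:40pm end OP3 → 1
7:30pm end OP4 → 0
Peak is 3, at 1:40pm (OP1, OP2, OP3).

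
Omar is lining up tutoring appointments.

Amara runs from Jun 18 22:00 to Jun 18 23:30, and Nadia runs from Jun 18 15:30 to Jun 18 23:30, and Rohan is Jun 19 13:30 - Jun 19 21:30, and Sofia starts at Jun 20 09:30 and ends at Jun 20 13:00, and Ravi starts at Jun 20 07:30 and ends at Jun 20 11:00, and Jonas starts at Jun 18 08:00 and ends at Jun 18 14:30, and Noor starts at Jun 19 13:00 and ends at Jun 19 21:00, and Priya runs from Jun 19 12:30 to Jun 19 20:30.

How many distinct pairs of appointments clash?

Check each pair: they overlap iff neither finishes before the other starts.
Sorted by start: Jonas, Nadia, Amara, Priya, Noor, Rohan, Ravi, Sofia.
Nadia starts after Jonas ends — done with Jonas.
Amara starts before Nadia ends → Nadia and Amara overlap.
Priya starts after Nadia ends — done with Nadia.
Priya starts after Amara ends — done with Amara.
Noor starts before Priya ends → Priya and Noor overlap.
Rohan starts before Priya ends → Priya and Rohan overlap.
Ravi starts after Priya ends — done with Priya.
Rohan starts before Noor ends → Noor and Rohan overlap.
Ravi starts after Noor ends — done with Noor.
Ravi starts after Rohan ends — done with Rohan.
Sofia starts before Ravi ends → Ravi and Sofia overlap.
Overlapping pairs: Amara & Nadia, Noor & Priya, Noor & Rohan, Priya & Rohan, Ravi & Sofia — 5 in total.

5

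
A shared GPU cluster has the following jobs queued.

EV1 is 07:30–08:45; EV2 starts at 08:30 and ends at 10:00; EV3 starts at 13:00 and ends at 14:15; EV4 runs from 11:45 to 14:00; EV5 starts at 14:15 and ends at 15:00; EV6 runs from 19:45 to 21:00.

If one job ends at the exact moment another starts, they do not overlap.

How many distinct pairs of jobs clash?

2

Sorted by start: EV1, EV2, EV4, EV3, EV5, EV6.
EV2 starts before EV1 ends → EV1 and EV2 overlap.
EV4 starts after EV1 ends, so EV1 has no further overlaps.
EV4 starts after EV2 ends, so EV2 has no further overlaps.
EV3 starts before EV4 ends → EV4 and EV3 overlap.
EV5 starts after EV4 ends, so EV4 has no further overlaps.
EV5 starts exactly when EV3 ends (back-to-back, no overlap), so EV3 has no further overlaps.
EV6 starts after EV5 ends.
Overlapping pairs: EV1 & EV2, EV3 & EV4 — 2 in total.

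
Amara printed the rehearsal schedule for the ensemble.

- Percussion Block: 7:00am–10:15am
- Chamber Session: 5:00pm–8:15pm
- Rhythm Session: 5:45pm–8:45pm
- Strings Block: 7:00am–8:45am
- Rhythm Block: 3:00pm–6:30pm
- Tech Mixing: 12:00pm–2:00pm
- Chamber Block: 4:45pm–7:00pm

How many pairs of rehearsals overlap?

Sorted by start: Strings Block, Percussion Block, Tech Mixing, Rhythm Block, Chamber Block, Chamber Session, Rhythm Session.
Percussion Block starts before Strings Block ends → Strings Block and Percussion Block overlap.
Tech Mixing starts after Strings Block ends; Strings Block is clear from here.
Tech Mixing starts after Percussion Block ends; Percussion Block is clear from here.
Rhythm Block starts after Tech Mixing ends; Tech Mixing is clear from here.
Chamber Block starts before Rhythm Block ends → Rhythm Block and Chamber Block overlap.
Chamber Session starts before Rhythm Block ends → Rhythm Block and Chamber Session overlap.
Rhythm Session starts before Rhythm Block ends → Rhythm Block and Rhythm Session overlap.
Chamber Session starts before Chamber Block ends → Chamber Block and Chamber Session overlap.
Rhythm Session starts before Chamber Block ends → Chamber Block and Rhythm Session overlap.
Rhythm Session starts before Chamber Session ends → Chamber Session and Rhythm Session overlap.
Overlapping pairs: Chamber Block & Chamber Session, Chamber Block & Rhythm Block, Chamber Block & Rhythm Session, Chamber Session & Rhythm Block, Chamber Session & Rhythm Session, Percussion Block & Strings Block, Rhythm Block & Rhythm Session — 7 in total.

7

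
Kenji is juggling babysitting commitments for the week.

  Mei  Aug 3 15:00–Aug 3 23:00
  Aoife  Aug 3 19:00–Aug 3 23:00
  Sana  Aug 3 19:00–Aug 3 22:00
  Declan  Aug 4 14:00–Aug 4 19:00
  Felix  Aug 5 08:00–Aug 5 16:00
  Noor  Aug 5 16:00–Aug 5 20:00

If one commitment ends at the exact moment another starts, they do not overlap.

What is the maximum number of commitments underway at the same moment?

Sort all start/end points and keep a running count:
Aug 3 15:00 start Mei → 1
Aug 3 19:00 start Aoife → 2
Aug 3 19:00 start Sana → 3
Aug 3 22:00 end Sana → 2
Aug 3 23:00 end Aoife → 1
Aug 3 23:00 end Mei → 0
Aug 4 14:00 start Declan → 1
Aug 4 19:00 end Declan → 0
Aug 5 08:00 start Felix → 1
Aug 5 16:00 end Felix → 0
Aug 5 16:00 start Noor → 1
Aug 5 20:00 end Noor → 0
Peak is 3, at Aug 3 19:00 (Aoife, Mei, Sana).

3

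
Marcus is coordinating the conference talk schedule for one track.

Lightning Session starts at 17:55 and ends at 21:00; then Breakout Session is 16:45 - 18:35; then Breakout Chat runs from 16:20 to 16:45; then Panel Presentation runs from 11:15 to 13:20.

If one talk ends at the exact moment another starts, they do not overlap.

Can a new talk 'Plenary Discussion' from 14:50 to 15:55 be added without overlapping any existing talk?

Yes — the slot is free

Panel Presentation: ends 13:20 at or before Plenary Discussion starts 14:50 → clear.
Breakout Chat: starts 16:20 at or after Plenary Discussion ends 15:55 → clear.
Breakout Session: starts 16:45 at or after Plenary Discussion ends 15:55 → clear.
Lightning Session: starts 17:55 at or after Plenary Discussion ends 15:55 → clear.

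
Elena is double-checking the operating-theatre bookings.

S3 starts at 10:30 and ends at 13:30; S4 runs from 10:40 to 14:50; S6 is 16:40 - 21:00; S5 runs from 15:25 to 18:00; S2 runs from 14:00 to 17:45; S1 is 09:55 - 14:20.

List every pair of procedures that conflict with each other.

Sorted by start: S1, S3, S4, S2, S5, S6.
S3 starts before S1 ends → S1 and S3 overlap.
S4 starts before S1 ends → S1 and S4 overlap.
S2 starts before S1 ends → S1 and S2 overlap.
S5 starts after S1 ends, so S1 has no further overlaps.
S4 starts before S3 ends → S3 and S4 overlap.
S2 starts after S3 ends, so S3 has no further overlaps.
S2 starts before S4 ends → S4 and S2 overlap.
S5 starts after S4 ends, so S4 has no further overlaps.
S5 starts before S2 ends → S2 and S5 overlap.
S6 starts before S2 ends → S2 and S6 overlap.
S6 starts before S5 ends → S5 and S6 overlap.

S1 & S2, S1 & S3, S1 & S4, S2 & S4, S2 & S5, S2 & S6, S3 & S4, S5 & S6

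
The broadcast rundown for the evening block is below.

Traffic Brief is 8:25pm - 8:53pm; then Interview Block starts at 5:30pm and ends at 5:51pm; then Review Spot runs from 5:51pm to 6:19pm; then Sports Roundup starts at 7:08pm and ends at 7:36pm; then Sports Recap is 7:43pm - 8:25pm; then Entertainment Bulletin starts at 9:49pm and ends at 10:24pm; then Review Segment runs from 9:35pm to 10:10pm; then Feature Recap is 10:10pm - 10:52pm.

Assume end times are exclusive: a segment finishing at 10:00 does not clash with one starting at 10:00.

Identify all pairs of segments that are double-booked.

Entertainment Bulletin & Feature Recap, Entertainment Bulletin & Review Segment

Two intervals overlap when each starts before the other ends.
Sorted by start: Interview Block, Review Spot, Sports Roundup, Sports Recap, Traffic Brief, Review Segment, Entertainment Bulletin, Feature Recap.
Review Spot starts exactly when Interview Block ends (back-to-back, no overlap), so Interview Block has no further overlaps.
Sports Roundup starts after Review Spot ends, so Review Spot has no further overlaps.
Sports Recap starts after Sports Roundup ends, so Sports Roundup has no further overlaps.
Traffic Brief starts exactly when Sports Recap ends (back-to-back, no overlap), so Sports Recap has no further overlaps.
Review Segment starts after Traffic Brief ends, so Traffic Brief has no further overlaps.
Entertainment Bulletin starts before Review Segment ends → Review Segment and Entertainment Bulletin overlap.
Feature Recap starts exactly when Review Segment ends (back-to-back, no overlap).
Feature Recap starts before Entertainment Bulletin ends → Entertainment Bulletin and Feature Recap overlap.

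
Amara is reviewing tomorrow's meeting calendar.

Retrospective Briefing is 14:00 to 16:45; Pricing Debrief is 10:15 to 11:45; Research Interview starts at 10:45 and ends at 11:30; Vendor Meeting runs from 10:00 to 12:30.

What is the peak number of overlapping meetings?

3

Sweep the timeline, counting +1 at each start and −1 at each end (ends before starts at a tie):
10:00 start Vendor Meeting → 1
10:15 start Pricing Debrief → 2
10:45 start Research Interview → 3
11:30 end Research Interview → 2
11:45 end Pricing Debrief → 1
12:30 end Vendor Meeting → 0
14:00 start Retrospective Briefing → 1
16:45 end Retrospective Briefing → 0
Peak is 3, at 10:45 (Pricing Debrief, Research Interview, Vendor Meeting).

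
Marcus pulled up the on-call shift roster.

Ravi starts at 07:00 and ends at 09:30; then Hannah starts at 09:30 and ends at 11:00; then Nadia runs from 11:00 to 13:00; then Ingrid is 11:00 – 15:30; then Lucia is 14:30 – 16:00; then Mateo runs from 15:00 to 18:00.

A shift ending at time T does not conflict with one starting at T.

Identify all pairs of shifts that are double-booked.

Ingrid & Lucia, Ingrid & Mateo, Ingrid & Nadia, Lucia & Mateo

Sorted by start: Ravi, Hannah, Nadia, Ingrid, Lucia, Mateo.
Hannah starts exactly when Ravi ends (back-to-back, no overlap), so nothing later overlaps Ravi either.
Nadia starts exactly when Hannah ends (back-to-back, no overlap), so nothing later overlaps Hannah either.
Ingrid starts before Nadia ends → Nadia and Ingrid overlap.
Lucia starts after Nadia ends, so nothing later overlaps Nadia either.
Lucia starts before Ingrid ends → Ingrid and Lucia overlap.
Mateo starts before Ingrid ends → Ingrid and Mateo overlap.
Mateo starts before Lucia ends → Lucia and Mateo overlap.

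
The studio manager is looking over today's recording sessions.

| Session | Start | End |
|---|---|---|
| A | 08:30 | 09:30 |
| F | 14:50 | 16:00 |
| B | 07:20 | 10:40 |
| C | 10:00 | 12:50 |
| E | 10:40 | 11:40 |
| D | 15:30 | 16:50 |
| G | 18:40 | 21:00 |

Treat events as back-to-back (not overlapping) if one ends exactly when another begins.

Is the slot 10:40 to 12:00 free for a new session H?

No — it overlaps C, E

B: ends 10:40 at or before H starts 10:40 → clear.
A: ends 09:30 at or before H starts 10:40 → clear.
C: starts 10:00 before H ends 12:00, and ends 12:50 after H starts 10:40 → overlap.
E: starts 10:40 before H ends 12:00, and ends 11:40 after H starts 10:40 → overlap.
F: starts 14:50 at or after H ends 12:00 → clear.
D: starts 15:30 at or after H ends 12:00 → clear.
G: starts 18:40 at or after H ends 12:00 → clear.
H overlaps C, E.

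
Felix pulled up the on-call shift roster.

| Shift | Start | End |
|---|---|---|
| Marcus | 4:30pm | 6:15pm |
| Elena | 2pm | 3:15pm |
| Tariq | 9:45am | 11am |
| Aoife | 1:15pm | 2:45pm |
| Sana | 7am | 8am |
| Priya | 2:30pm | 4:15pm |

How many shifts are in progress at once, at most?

3

Sweep the timeline, counting +1 at each start and −1 at each end (ends before starts at a tie):
7am start Sana → 1
8am end Sana → 0
9:45am start Tariq → 1
11am end Tariq → 0
1:15pm start Aoife → 1
2pm start Elena → 2
2:30pm start Priya → 3
2:45pm end Aoife → 2
3:15pm end Elena → 1
4:15pm end Priya → 0
4:30pm start Marcus → 1
6:15pm end Marcus → 0
Peak is 3, at 2:30pm (Aoife, Elena, Priya).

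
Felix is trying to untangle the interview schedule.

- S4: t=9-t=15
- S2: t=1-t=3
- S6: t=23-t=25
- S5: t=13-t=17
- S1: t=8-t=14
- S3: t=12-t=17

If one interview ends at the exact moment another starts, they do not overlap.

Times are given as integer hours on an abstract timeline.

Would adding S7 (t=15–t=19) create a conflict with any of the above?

S2: ends t=3 at or before S7 starts t=15 → clear.
S1: ends t=14 at or before S7 starts t=15 → clear.
S4: ends t=15 at or before S7 starts t=15 → clear.
S3: starts t=12 before S7 ends t=19, and ends t=17 after S7 starts t=15 → overlap.
S5: starts t=13 before S7 ends t=19, and ends t=17 after S7 starts t=15 → overlap.
S6: starts t=23 at or after S7 ends t=19 → clear.
S7 overlaps S3, S5.

Yes — it overlaps S3, S5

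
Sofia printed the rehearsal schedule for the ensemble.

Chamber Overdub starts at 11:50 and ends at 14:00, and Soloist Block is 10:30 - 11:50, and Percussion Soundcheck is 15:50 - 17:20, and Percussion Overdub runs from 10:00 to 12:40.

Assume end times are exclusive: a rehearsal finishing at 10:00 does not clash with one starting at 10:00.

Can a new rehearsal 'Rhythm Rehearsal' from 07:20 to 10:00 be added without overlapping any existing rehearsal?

Yes — the slot is free

Percussion Overdub: starts 10:00 at or after Rhythm Rehearsal ends 10:00 → clear.
Soloist Block: starts 10:30 at or after Rhythm Rehearsal ends 10:00 → clear.
Chamber Overdub: starts 11:50 at or after Rhythm Rehearsal ends 10:00 → clear.
Percussion Soundcheck: starts 15:50 at or after Rhythm Rehearsal ends 10:00 → clear.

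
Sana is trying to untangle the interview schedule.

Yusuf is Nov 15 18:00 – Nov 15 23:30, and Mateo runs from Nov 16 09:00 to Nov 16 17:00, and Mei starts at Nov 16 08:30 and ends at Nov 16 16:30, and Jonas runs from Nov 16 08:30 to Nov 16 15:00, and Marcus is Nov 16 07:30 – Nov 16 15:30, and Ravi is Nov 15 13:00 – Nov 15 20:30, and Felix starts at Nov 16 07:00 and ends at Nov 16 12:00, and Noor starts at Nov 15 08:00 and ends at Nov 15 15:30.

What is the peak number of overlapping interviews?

5

Sweep the timeline, counting +1 at each start and −1 at each end (ends before starts at a tie):
Nov 15 08:00 start Noor → 1
Nov 15 13:00 start Ravi → 2
Nov 15 15:30 end Noor → 1
Nov 15 18:00 start Yusuf → 2
Nov 15 20:30 end Ravi → 1
Nov 15 23:30 end Yusuf → 0
Nov 16 07:00 start Felix → 1
Nov 16 07:30 start Marcus → 2
Nov 16 08:30 start Jonas → 3
Nov 16 08:30 start Mei → 4
Nov 16 09:00 start Mateo → 5
Nov 16 12:00 end Felix → 4
Nov 16 15:00 end Jonas → 3
Nov 16 15:30 end Marcus → 2
Nov 16 16:30 end Mei → 1
Nov 16 17:00 end Mateo → 0
Peak is 5, at Nov 16 09:00 (Felix, Jonas, Marcus, Mateo, Mei).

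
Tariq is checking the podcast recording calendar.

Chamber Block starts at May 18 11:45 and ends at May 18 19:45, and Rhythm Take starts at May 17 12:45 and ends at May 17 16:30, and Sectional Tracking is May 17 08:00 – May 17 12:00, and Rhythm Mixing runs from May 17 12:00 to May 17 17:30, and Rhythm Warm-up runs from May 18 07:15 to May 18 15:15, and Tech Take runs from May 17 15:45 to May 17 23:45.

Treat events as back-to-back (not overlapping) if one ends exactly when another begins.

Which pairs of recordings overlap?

Sorted by start: Sectional Tracking, Rhythm Mixing, Rhythm Take, Tech Take, Rhythm Warm-up, Chamber Block.
Rhythm Mixing starts exactly when Sectional Tracking ends (back-to-back, no overlap); Sectional Tracking is clear from here.
Rhythm Take starts before Rhythm Mixing ends → Rhythm Mixing and Rhythm Take overlap.
Tech Take starts before Rhythm Mixing ends → Rhythm Mixing and Tech Take overlap.
Rhythm Warm-up starts after Rhythm Mixing ends; Rhythm Mixing is clear from here.
Tech Take starts before Rhythm Take ends → Rhythm Take and Tech Take overlap.
Rhythm Warm-up starts after Rhythm Take ends; Rhythm Take is clear from here.
Rhythm Warm-up starts after Tech Take ends; Tech Take is clear from here.
Chamber Block starts before Rhythm Warm-up ends → Rhythm Warm-up and Chamber Block overlap.

Chamber Block & Rhythm Warm-up, Rhythm Mixing & Rhythm Take, Rhythm Mixing & Tech Take, Rhythm Take & Tech Take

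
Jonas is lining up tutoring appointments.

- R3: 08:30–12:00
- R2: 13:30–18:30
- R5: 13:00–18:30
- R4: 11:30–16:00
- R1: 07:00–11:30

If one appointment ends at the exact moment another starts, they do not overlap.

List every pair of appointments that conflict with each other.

Sorted by start: R1, R3, R4, R5, R2.
R3 starts before R1 ends → R1 and R3 overlap.
R4 starts exactly when R1 ends (back-to-back, no overlap), so R1 has no further overlaps.
R4 starts before R3 ends → R3 and R4 overlap.
R5 starts after R3 ends, so R3 has no further overlaps.
R5 starts before R4 ends → R4 and R5 overlap.
R2 starts before R4 ends → R4 and R2 overlap.
R2 starts before R5 ends → R5 and R2 overlap.

R1 & R3, R2 & R4, R2 & R5, R3 & R4, R4 & R5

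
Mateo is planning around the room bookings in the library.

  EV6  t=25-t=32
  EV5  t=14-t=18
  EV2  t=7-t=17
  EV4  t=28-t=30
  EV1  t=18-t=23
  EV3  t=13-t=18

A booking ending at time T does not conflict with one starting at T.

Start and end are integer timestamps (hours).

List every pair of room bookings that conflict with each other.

EV2 & EV3, EV2 & EV5, EV3 & EV5, EV4 & EV6

Sorted by start: EV2, EV3, EV5, EV1, EV6, EV4.
EV3 starts before EV2 ends → EV2 and EV3 overlap.
EV5 starts before EV2 ends → EV2 and EV5 overlap.
EV1 starts after EV2 ends, so EV2 has no further overlaps.
EV5 starts before EV3 ends → EV3 and EV5 overlap.
EV1 starts exactly when EV3 ends (back-to-back, no overlap), so EV3 has no further overlaps.
EV1 starts exactly when EV5 ends (back-to-back, no overlap), so EV5 has no further overlaps.
EV6 starts after EV1 ends, so EV1 has no further overlaps.
EV4 starts before EV6 ends → EV6 and EV4 overlap.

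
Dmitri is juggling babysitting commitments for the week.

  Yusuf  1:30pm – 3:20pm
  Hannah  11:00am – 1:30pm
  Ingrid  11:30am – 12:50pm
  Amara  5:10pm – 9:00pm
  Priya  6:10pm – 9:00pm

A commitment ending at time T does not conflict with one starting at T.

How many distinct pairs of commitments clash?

Check each pair: they overlap iff neither finishes before the other starts.
Sorted by start: Hannah, Ingrid, Yusuf, Amara, Priya.
Ingrid starts before Hannah ends → Hannah and Ingrid overlap.
Yusuf starts exactly when Hannah ends (back-to-back, no overlap) — done with Hannah.
Yusuf starts after Ingrid ends — done with Ingrid.
Amara starts after Yusuf ends — done with Yusuf.
Priya starts before Amara ends → Amara and Priya overlap.
Overlapping pairs: Amara & Priya, Hannah & Ingrid — 2 in total.

2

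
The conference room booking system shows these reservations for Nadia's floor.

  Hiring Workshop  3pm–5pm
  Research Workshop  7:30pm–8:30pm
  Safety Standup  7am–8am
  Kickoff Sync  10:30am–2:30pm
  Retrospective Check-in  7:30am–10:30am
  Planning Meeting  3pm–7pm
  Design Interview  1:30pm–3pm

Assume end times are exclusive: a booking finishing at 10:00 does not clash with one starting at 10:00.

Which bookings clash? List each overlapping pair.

Check each pair: they overlap iff neither finishes before the other starts.
Sorted by start: Safety Standup, Retrospective Check-in, Kickoff Sync, Design Interview, Hiring Workshop, Planning Meeting, Research Workshop.
Retrospective Check-in starts before Safety Standup ends → Safety Standup and Retrospective Check-in overlap.
Kickoff Sync starts after Safety Standup ends — done with Safety Standup.
Kickoff Sync starts exactly when Retrospective Check-in ends (back-to-back, no overlap) — done with Retrospective Check-in.
Design Interview starts before Kickoff Sync ends → Kickoff Sync and Design Interview overlap.
Hiring Workshop starts after Kickoff Sync ends — done with Kickoff Sync.
Hiring Workshop starts exactly when Design Interview ends (back-to-back, no overlap) — done with Design Interview.
Planning Meeting starts before Hiring Workshop ends → Hiring Workshop and Planning Meeting overlap.
Research Workshop starts after Hiring Workshop ends.
Research Workshop starts after Planning Meeting ends.

Design Interview & Kickoff Sync, Hiring Workshop & Planning Meeting, Retrospective Check-in & Safety Standup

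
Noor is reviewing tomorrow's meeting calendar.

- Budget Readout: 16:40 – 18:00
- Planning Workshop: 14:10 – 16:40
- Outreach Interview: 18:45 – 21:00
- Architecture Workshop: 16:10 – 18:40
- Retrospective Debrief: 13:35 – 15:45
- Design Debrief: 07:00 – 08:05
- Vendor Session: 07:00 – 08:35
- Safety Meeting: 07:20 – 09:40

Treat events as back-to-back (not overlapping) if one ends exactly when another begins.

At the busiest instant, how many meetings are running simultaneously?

Sweep the timeline, counting +1 at each start and −1 at each end (ends before starts at a tie):
07:00 start Design Debrief → 1
07:00 start Vendor Session → 2
07:20 start Safety Meeting → 3
08:05 end Design Debrief → 2
08:35 end Vendor Session → 1
09:40 end Safety Meeting → 0
13:35 start Retrospective Debrief → 1
14:10 start Planning Workshop → 2
15:45 end Retrospective Debrief → 1
16:10 start Architecture Workshop → 2
16:40 end Planning Workshop → 1
16:40 start Budget Readout → 2
18:00 end Budget Readout → 1
18:40 end Architecture Workshop → 0
18:45 start Outreach Interview → 1
21:00 end Outreach Interview → 0
Peak is 3, at 07:20 (Design Debrief, Safety Meeting, Vendor Session).

3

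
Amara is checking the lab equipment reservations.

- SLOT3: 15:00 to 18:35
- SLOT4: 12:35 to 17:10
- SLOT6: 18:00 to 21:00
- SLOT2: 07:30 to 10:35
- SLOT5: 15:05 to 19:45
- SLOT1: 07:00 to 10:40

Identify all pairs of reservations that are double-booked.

SLOT1 & SLOT2, SLOT3 & SLOT4, SLOT3 & SLOT5, SLOT3 & SLOT6, SLOT4 & SLOT5, SLOT5 & SLOT6

Sorted by start: SLOT1, SLOT2, SLOT4, SLOT3, SLOT5, SLOT6.
SLOT2 starts before SLOT1 ends → SLOT1 and SLOT2 overlap.
SLOT4 starts after SLOT1 ends — done with SLOT1.
SLOT4 starts after SLOT2 ends — done with SLOT2.
SLOT3 starts before SLOT4 ends → SLOT4 and SLOT3 overlap.
SLOT5 starts before SLOT4 ends → SLOT4 and SLOT5 overlap.
SLOT6 starts after SLOT4 ends.
SLOT5 starts before SLOT3 ends → SLOT3 and SLOT5 overlap.
SLOT6 starts before SLOT3 ends → SLOT3 and SLOT6 overlap.
SLOT6 starts before SLOT5 ends → SLOT5 and SLOT6 overlap.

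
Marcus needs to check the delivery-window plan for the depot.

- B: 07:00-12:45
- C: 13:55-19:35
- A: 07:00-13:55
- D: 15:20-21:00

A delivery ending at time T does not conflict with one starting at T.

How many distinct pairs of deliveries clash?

Two intervals overlap when each starts before the other ends.
Sorted by start: A, B, C, D.
B starts before A ends → A and B overlap.
C starts exactly when A ends (back-to-back, no overlap); A is clear from here.
C starts after B ends; B is clear from here.
D starts before C ends → C and D overlap.
Overlapping pairs: A & B, C & D — 2 in total.

2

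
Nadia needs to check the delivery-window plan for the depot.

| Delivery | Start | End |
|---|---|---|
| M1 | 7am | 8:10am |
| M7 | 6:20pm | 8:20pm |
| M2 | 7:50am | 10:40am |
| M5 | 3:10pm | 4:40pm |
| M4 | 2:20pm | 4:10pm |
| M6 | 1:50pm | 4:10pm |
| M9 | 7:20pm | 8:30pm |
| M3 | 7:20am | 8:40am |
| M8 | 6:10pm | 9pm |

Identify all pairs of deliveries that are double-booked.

M1 & M2, M1 & M3, M2 & M3, M4 & M5, M4 & M6, M5 & M6, M7 & M8, M7 & M9, M8 & M9

Sorted by start: M1, M3, M2, M6, M4, M5, M8, M7, M9.
M3 starts before M1 ends → M1 and M3 overlap.
M2 starts before M1 ends → M1 and M2 overlap.
M6 starts after M1 ends — done with M1.
M2 starts before M3 ends → M3 and M2 overlap.
M6 starts after M3 ends — done with M3.
M6 starts after M2 ends — done with M2.
M4 starts before M6 ends → M6 and M4 overlap.
M5 starts before M6 ends → M6 and M5 overlap.
M8 starts after M6 ends — done with M6.
M5 starts before M4 ends → M4 and M5 overlap.
M8 starts after M4 ends — done with M4.
M8 starts after M5 ends — done with M5.
M7 starts before M8 ends → M8 and M7 overlap.
M9 starts before M8 ends → M8 and M9 overlap.
M9 starts before M7 ends → M7 and M9 overlap.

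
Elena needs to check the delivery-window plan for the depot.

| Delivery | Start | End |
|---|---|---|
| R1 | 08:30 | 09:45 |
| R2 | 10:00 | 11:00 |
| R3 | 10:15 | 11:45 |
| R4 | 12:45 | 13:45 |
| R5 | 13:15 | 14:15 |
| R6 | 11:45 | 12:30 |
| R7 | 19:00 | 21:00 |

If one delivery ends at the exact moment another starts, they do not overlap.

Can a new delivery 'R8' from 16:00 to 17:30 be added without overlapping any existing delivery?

Yes — the slot is free

R1: ends 09:45 at or before R8 starts 16:00 → clear.
R2: ends 11:00 at or before R8 starts 16:00 → clear.
R3: ends 11:45 at or before R8 starts 16:00 → clear.
R6: ends 12:30 at or before R8 starts 16:00 → clear.
R4: ends 13:45 at or before R8 starts 16:00 → clear.
R5: ends 14:15 at or before R8 starts 16:00 → clear.
R7: starts 19:00 at or after R8 ends 17:30 → clear.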